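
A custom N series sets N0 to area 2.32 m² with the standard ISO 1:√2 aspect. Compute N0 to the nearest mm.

Let the short side be w mm. Then w · w√2 = 2.32 m² = 2,320,000 mm².
w² = 2,320,000/√2, so w ≈ 1280.8 mm; long side = w√2 ≈ 1811.3 mm.

1281 × 1811 mm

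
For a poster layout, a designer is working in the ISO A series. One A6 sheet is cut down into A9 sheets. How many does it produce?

8

Each ISO step halves the sheet: 1 × A6 → 2 × A7 → 4 × A8 → 8 × A9
From A6 to A9 is 3 halving steps: 2^3 = 8.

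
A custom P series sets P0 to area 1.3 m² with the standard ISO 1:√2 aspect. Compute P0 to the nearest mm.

959 × 1356 mm

Let the short side be w mm. Then w · w√2 = 1.3 m² = 1,300,000 mm².
w² = 1,300,000/√2, so w ≈ 958.8 mm; long side = w√2 ≈ 1355.9 mm.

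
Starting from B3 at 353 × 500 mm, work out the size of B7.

B4: ⌊500/2⌋ × 353 = 250 × 353 mm
B5: ⌊353/2⌋ × 250 = 176 × 250 mm
B6: ⌊250/2⌋ × 176 = 125 × 176 mm
B7: ⌊176/2⌋ × 125 = 88 × 125 mm

88 × 125 mm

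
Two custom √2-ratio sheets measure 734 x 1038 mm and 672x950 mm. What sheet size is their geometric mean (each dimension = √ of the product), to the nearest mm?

Short side: √(734 · 672) = √493248 ≈ 702.3 → 702 mm
Long side: √(1038 · 950) = √986100 ≈ 993.0 → 993 mm

702 × 993 mm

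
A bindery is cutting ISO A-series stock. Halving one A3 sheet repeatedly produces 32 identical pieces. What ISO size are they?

32 = 2^5, so 5 halving steps.
A3 → A4 → … → A8 after 5 steps.

A8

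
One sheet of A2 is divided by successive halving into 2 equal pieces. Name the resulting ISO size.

A3

2 = 2^1, so 1 halving step.
A2 → A3 → … → A3 after 1 step.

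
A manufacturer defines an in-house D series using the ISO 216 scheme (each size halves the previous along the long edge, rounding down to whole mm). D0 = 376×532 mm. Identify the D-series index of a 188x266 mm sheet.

D0: 376 × 532 mm
D1: 266 × 376 mm
D2: 188 × 266 mm
D3: 133 × 188 mm
→ matches D2.

D2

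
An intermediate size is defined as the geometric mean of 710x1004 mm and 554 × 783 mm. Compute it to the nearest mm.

Short side: √(710 · 554) = √393340 ≈ 627.2 → 627 mm
Long side: √(1004 · 783) = √786132 ≈ 886.6 → 887 mm

627 × 887 mm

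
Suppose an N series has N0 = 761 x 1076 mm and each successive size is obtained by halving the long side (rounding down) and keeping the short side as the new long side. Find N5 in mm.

N1: ⌊1076/2⌋ × 761 = 538 × 761 mm
N2: ⌊761/2⌋ × 538 = 380 × 538 mm
N3: ⌊538/2⌋ × 380 = 269 × 380 mm
N4: ⌊380/2⌋ × 269 = 190 × 269 mm
N5: ⌊269/2⌋ × 190 = 134 × 190 mm

134 × 190 mm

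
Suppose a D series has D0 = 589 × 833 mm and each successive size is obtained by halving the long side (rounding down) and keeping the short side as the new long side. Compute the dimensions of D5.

104 × 147 mm

D1 = 416 × 589 mm (from D0 by 1 halving).
D2: ⌊589/2⌋ × 416 = 294 × 416 mm
D3: ⌊416/2⌋ × 294 = 208 × 294 mm
D4: ⌊294/2⌋ × 208 = 147 × 208 mm
D5: ⌊208/2⌋ × 147 = 104 × 147 mm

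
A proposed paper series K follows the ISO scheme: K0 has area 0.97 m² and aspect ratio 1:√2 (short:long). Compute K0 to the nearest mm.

828 × 1171 mm

Let the short side be w mm. Then w · w√2 = 0.97 m² = 970,000 mm².
w² = 970,000/√2, so w ≈ 828.2 mm; long side = w√2 ≈ 1171.2 mm.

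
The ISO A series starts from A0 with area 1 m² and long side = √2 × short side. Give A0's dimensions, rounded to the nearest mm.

Let the short side be w mm. Then the long side is w√2 and w · w√2 = 10⁶ mm².
w² = 10⁶/√2, so w = 1000 / 2^(1/4) ≈ 840.9 mm; long side = 1000 · 2^(1/4) ≈ 1189.2 mm.

841 × 1189 mm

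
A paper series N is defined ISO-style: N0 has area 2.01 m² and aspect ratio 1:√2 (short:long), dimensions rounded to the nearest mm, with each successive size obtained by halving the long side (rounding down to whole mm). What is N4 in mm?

298 × 421 mm

Let N0's short side be w mm. w · w√2 = 2.01 m² = 2,010,000 mm², so w ≈ 1192.2 mm and w√2 ≈ 1686.0 mm → N0 = 1192 × 1686 mm.
N1: ⌊1686/2⌋ × 1192 = 843 × 1192 mm
N2: ⌊1192/2⌋ × 843 = 596 × 843 mm
N3: ⌊843/2⌋ × 596 = 421 × 596 mm
N4: ⌊596/2⌋ × 421 = 298 × 421 mm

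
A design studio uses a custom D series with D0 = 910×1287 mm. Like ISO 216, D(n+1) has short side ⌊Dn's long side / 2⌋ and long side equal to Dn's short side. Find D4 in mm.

D1: ⌊1287/2⌋ × 910 = 643 × 910 mm
D2: ⌊910/2⌋ × 643 = 455 × 643 mm
D3: ⌊643/2⌋ × 455 = 321 × 455 mm
D4: ⌊455/2⌋ × 321 = 227 × 321 mm

227 × 321 mm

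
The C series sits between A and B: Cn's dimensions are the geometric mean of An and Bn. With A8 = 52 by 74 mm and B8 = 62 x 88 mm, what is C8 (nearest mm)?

57 × 81 mm

Short side: √(52 · 62) = √3224 ≈ 56.8 → 57 mm
Long side: √(74 · 88) = √6512 ≈ 80.7 → 81 mm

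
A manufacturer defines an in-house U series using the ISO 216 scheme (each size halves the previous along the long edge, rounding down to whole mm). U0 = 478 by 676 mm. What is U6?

59 × 84 mm

U1 = 338 × 478 mm (from U0 by 1 halving).
U2: ⌊478/2⌋ × 338 = 239 × 338 mm
U3: ⌊338/2⌋ × 239 = 169 × 239 mm
U4: ⌊239/2⌋ × 169 = 119 × 169 mm
U5: ⌊169/2⌋ × 119 = 84 × 119 mm
U6: ⌊119/2⌋ × 84 = 59 × 84 mm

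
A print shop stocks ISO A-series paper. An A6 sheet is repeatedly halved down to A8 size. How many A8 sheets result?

4

A6 = 105 × 148 mm; A8 = 52 × 74 mm.
Each halving step doubles the count; 2 steps from A6 to A8.
2^2 = 4.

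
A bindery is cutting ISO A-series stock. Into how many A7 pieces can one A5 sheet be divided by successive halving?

4

Each ISO step halves the sheet: 1 × A5 → 2 × A6 → 4 × A7
From A5 to A7 is 2 halving steps: 2^2 = 4.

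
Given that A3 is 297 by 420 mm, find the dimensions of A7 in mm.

A4: ⌊420/2⌋ × 297 = 210 × 297 mm
A5: ⌊297/2⌋ × 210 = 148 × 210 mm
A6: ⌊210/2⌋ × 148 = 105 × 148 mm
A7: ⌊148/2⌋ × 105 = 74 × 105 mm

74 × 105 mm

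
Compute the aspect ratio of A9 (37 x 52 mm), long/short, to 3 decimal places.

1.405

52 / 37 = 1.405
ISO 216 targets √2 ≈ 1.414; the -0.009 deviation is from mm rounding.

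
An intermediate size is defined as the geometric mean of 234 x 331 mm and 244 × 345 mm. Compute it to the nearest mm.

Short side: √(234 · 244) = √57096 ≈ 238.9 → 239 mm
Long side: √(331 · 345) = √114195 ≈ 337.9 → 338 mm

239 × 338 mm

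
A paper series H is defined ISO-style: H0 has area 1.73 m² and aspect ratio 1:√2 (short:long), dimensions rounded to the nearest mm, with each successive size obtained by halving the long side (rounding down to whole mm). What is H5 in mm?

Let H0's short side be w mm. w · w√2 = 1.73 m² = 1,730,000 mm², so w ≈ 1106.0 mm and w√2 ≈ 1564.2 mm → H0 = 1106 × 1564 mm.
H1: ⌊1564/2⌋ × 1106 = 782 × 1106 mm
H2: ⌊1106/2⌋ × 782 = 553 × 782 mm
H3: ⌊782/2⌋ × 553 = 391 × 553 mm
H4: ⌊553/2⌋ × 391 = 276 × 391 mm
H5: ⌊391/2⌋ × 276 = 195 × 276 mm

195 × 276 mm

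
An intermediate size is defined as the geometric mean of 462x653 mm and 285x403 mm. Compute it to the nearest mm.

Short side: √(462 · 285) = √131670 ≈ 362.9 → 363 mm
Long side: √(653 · 403) = √263159 ≈ 513.0 → 513 mm

363 × 513 mm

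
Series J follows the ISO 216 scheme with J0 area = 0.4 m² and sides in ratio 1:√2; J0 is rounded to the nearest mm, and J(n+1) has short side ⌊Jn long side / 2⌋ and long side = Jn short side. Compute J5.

94 × 133 mm

Let J0's short side be w mm. w · w√2 = 0.4 m² = 400,000 mm², so w ≈ 531.8 mm and w√2 ≈ 752.1 mm → J0 = 532 × 752 mm.
J1: ⌊752/2⌋ × 532 = 376 × 532 mm
J2: ⌊532/2⌋ × 376 = 266 × 376 mm
J3: ⌊376/2⌋ × 266 = 188 × 266 mm
J4: ⌊266/2⌋ × 188 = 133 × 188 mm
J5: ⌊188/2⌋ × 133 = 94 × 133 mm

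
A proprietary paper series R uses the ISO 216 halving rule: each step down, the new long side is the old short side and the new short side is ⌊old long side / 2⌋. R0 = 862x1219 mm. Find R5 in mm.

R1 = 609 × 862 mm (from R0 by 1 halving).
R2: ⌊862/2⌋ × 609 = 431 × 609 mm
R3: ⌊609/2⌋ × 431 = 304 × 431 mm
R4: ⌊431/2⌋ × 304 = 215 × 304 mm
R5: ⌊304/2⌋ × 215 = 152 × 215 mm

152 × 215 mm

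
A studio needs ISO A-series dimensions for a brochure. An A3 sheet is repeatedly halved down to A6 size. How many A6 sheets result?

8

Each ISO step halves the sheet: 1 × A3 → 2 × A4 → 4 × A5 → 8 × A6
From A3 to A6 is 3 halving steps: 2^3 = 8.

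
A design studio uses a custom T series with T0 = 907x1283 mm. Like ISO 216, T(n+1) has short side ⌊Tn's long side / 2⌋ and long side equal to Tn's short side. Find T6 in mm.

T1: ⌊1283/2⌋ × 907 = 641 × 907 mm
T2: ⌊907/2⌋ × 641 = 453 × 641 mm
T3: ⌊641/2⌋ × 453 = 320 × 453 mm
T4: ⌊453/2⌋ × 320 = 226 × 320 mm
T5: ⌊320/2⌋ × 226 = 160 × 226 mm
T6: ⌊226/2⌋ × 160 = 113 × 160 mm

113 × 160 mm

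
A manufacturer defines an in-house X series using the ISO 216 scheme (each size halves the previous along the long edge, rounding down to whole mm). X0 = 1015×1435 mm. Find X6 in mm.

X1 = 717 × 1015 mm (from X0 by 1 halving).
X2: ⌊1015/2⌋ × 717 = 507 × 717 mm
X3: ⌊717/2⌋ × 507 = 358 × 507 mm
X4: ⌊507/2⌋ × 358 = 253 × 358 mm
X5: ⌊358/2⌋ × 253 = 179 × 253 mm
X6: ⌊253/2⌋ × 179 = 126 × 179 mm

126 × 179 mm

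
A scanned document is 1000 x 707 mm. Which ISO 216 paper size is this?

Aspect ratio 1000/707 ≈ 1.414 — close to the ISO √2 ≈ 1.414.
In the B-series (B0 = 1000 × 1414 mm): B1 = 707 × 1000 mm.

B1 (707 × 1000 mm)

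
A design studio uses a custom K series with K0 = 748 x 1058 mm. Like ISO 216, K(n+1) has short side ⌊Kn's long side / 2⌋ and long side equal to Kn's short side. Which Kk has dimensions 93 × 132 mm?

K6

K0: 748 × 1058 mm
K1: 529 × 748 mm
K2: 374 × 529 mm
K3: 264 × 374 mm
K4: 187 × 264 mm
K5: 132 × 187 mm
K6: 93 × 132 mm
K7: 66 × 93 mm
→ matches K6.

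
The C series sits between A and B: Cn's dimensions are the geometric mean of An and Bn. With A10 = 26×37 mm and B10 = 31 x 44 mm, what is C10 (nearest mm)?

28 × 40 mm

Short side: √(26 · 31) = √806 ≈ 28.4 → 28 mm
Long side: √(37 · 44) = √1628 ≈ 40.3 → 40 mm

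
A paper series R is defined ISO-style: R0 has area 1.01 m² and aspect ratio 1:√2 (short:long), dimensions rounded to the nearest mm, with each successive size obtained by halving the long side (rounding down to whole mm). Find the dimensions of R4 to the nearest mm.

Let R0's short side be w mm. w · w√2 = 1.01 m² = 1,010,000 mm², so w ≈ 845.1 mm and w√2 ≈ 1195.1 mm → R0 = 845 × 1195 mm.
R1: ⌊1195/2⌋ × 845 = 597 × 845 mm
R2: ⌊845/2⌋ × 597 = 422 × 597 mm
R3: ⌊597/2⌋ × 422 = 298 × 422 mm
R4: ⌊422/2⌋ × 298 = 211 × 298 mm

211 × 298 mm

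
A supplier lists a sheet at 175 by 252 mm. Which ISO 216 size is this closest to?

Aspect ratio 252/175 ≈ 1.440 (ISO target is √2 ≈ 1.414).
In the B-series (B0 = 1000 × 1414 mm): B5 = 176 × 250 mm.
Off by 3 mm total — nearest standard size.

B5 (176 × 250 mm)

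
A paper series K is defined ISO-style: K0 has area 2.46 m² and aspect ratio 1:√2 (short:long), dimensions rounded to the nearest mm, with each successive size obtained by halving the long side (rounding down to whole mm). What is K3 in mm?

Let K0's short side be w mm. w · w√2 = 2.46 m² = 2,460,000 mm², so w ≈ 1318.9 mm and w√2 ≈ 1865.2 mm → K0 = 1319 × 1865 mm.
K1: ⌊1865/2⌋ × 1319 = 932 × 1319 mm
K2: ⌊1319/2⌋ × 932 = 659 × 932 mm
K3: ⌊932/2⌋ × 659 = 466 × 659 mm

466 × 659 mm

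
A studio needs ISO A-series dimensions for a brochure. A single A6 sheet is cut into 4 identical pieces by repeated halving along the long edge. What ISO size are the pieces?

4 = 2^2, so 2 halving steps.
A6 → A7 → … → A8 after 2 steps.

A8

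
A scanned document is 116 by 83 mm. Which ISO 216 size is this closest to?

C7 (81 × 114 mm)

Aspect ratio 116/83 ≈ 1.398 (ISO target is √2 ≈ 1.414).
In the C-series (envelope sizes, between A and B): C7 = 81 × 114 mm.
Off by 4 mm total — nearest standard size.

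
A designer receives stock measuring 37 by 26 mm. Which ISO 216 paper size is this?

A10 (26 × 37 mm)

Aspect ratio 37/26 ≈ 1.423 — close to the ISO √2 ≈ 1.414.
In the A-series (A0 area = 1 m²): A10 = 26 × 37 mm.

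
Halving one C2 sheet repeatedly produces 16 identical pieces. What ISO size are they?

C6

16 = 2^4, so 4 halving steps.
C2 → C3 → … → C6 after 4 steps.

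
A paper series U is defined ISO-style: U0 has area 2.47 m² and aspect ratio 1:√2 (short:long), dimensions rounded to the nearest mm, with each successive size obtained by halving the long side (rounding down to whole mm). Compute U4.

Let U0's short side be w mm. w · w√2 = 2.47 m² = 2,470,000 mm², so w ≈ 1321.6 mm and w√2 ≈ 1869.0 mm → U0 = 1322 × 1869 mm.
U1: ⌊1869/2⌋ × 1322 = 934 × 1322 mm
U2: ⌊1322/2⌋ × 934 = 661 × 934 mm
U3: ⌊934/2⌋ × 661 = 467 × 661 mm
U4: ⌊661/2⌋ × 467 = 330 × 467 mm

330 × 467 mm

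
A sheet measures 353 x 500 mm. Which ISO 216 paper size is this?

B3 (353 × 500 mm)

Aspect ratio 500/353 ≈ 1.416 — close to the ISO √2 ≈ 1.414.
In the B-series (B0 = 1000 × 1414 mm): B3 = 353 × 500 mm.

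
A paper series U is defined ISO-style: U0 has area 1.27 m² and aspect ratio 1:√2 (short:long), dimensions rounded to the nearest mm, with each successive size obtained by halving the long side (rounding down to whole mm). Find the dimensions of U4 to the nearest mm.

237 × 335 mm

Let U0's short side be w mm. w · w√2 = 1.27 m² = 1,270,000 mm², so w ≈ 947.6 mm and w√2 ≈ 1340.2 mm → U0 = 948 × 1340 mm.
U1: ⌊1340/2⌋ × 948 = 670 × 948 mm
U2: ⌊948/2⌋ × 670 = 474 × 670 mm
U3: ⌊670/2⌋ × 474 = 335 × 474 mm
U4: ⌊474/2⌋ × 335 = 237 × 335 mm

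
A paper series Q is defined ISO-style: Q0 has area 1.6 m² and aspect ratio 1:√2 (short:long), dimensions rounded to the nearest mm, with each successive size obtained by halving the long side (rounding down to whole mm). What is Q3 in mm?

Let Q0's short side be w mm. w · w√2 = 1.6 m² = 1,600,000 mm², so w ≈ 1063.7 mm and w√2 ≈ 1504.2 mm → Q0 = 1064 × 1504 mm.
Q1: ⌊1504/2⌋ × 1064 = 752 × 1064 mm
Q2: ⌊1064/2⌋ × 752 = 532 × 752 mm
Q3: ⌊752/2⌋ × 532 = 376 × 532 mm

376 × 532 mm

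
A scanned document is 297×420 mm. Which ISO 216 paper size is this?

Aspect ratio 420/297 ≈ 1.414 — close to the ISO √2 ≈ 1.414.
In the A-series (A0 area = 1 m²): A3 = 297 × 420 mm.

A3 (297 × 420 mm)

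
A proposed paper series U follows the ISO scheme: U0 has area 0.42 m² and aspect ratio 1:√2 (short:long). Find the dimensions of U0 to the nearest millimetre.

Let the short side be w mm. Then w · w√2 = 0.42 m² = 420,000 mm².
w² = 420,000/√2, so w ≈ 545.0 mm; long side = w√2 ≈ 770.7 mm.

545 × 771 mm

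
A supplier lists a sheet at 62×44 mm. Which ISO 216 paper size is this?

B9 (44 × 62 mm)

Aspect ratio 62/44 ≈ 1.409 — close to the ISO √2 ≈ 1.414.
In the B-series (B0 = 1000 × 1414 mm): B9 = 44 × 62 mm.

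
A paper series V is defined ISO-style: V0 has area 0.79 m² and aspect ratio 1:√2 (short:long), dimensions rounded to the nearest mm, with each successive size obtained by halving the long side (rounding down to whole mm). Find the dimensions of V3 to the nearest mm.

Let V0's short side be w mm. w · w√2 = 0.79 m² = 790,000 mm², so w ≈ 747.4 mm and w√2 ≈ 1057.0 mm → V0 = 747 × 1057 mm.
V1: ⌊1057/2⌋ × 747 = 528 × 747 mm
V2: ⌊747/2⌋ × 528 = 373 × 528 mm
V3: ⌊528/2⌋ × 373 = 264 × 373 mm

264 × 373 mm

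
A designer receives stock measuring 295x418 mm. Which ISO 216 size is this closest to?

Aspect ratio 418/295 ≈ 1.417 — close to the ISO √2 ≈ 1.414.
In the A-series (A0 area = 1 m²): A3 = 297 × 420 mm.
Off by 4 mm total — nearest standard size.

A3 (297 × 420 mm)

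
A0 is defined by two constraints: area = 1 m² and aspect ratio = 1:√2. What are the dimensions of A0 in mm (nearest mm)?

841 × 1189 mm

Let the short side be w mm. Then the long side is w√2 and w · w√2 = 10⁶ mm².
w² = 10⁶/√2, so w = 1000 / 2^(1/4) ≈ 840.9 mm; long side = 1000 · 2^(1/4) ≈ 1189.2 mm.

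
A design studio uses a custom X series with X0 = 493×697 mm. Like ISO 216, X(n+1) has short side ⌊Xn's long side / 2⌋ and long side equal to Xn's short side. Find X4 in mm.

X1: ⌊697/2⌋ × 493 = 348 × 493 mm
X2: ⌊493/2⌋ × 348 = 246 × 348 mm
X3: ⌊348/2⌋ × 246 = 174 × 246 mm
X4: ⌊246/2⌋ × 174 = 123 × 174 mm

123 × 174 mm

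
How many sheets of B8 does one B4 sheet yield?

B4 = 250 × 353 mm; B8 = 62 × 88 mm.
Each halving step doubles the count; 4 steps from B4 to B8.
2^4 = 16.

16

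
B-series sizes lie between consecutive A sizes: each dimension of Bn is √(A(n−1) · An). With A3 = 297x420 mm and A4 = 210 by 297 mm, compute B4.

Short side: √(297 · 210) = √62370 ≈ 249.7 → 250 mm
Long side: √(420 · 297) = √124740 ≈ 353.2 → 353 mm

250 × 353 mm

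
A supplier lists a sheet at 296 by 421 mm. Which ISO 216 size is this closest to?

A3 (297 × 420 mm)

Aspect ratio 421/296 ≈ 1.422 — close to the ISO √2 ≈ 1.414.
In the A-series (A0 area = 1 m²): A3 = 297 × 420 mm.
Off by 2 mm total — nearest standard size.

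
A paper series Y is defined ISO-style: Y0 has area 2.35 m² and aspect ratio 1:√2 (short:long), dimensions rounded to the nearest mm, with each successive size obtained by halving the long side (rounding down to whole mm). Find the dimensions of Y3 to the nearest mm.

Let Y0's short side be w mm. w · w√2 = 2.35 m² = 2,350,000 mm², so w ≈ 1289.1 mm and w√2 ≈ 1823.0 mm → Y0 = 1289 × 1823 mm.
Y1: ⌊1823/2⌋ × 1289 = 911 × 1289 mm
Y2: ⌊1289/2⌋ × 911 = 644 × 911 mm
Y3: ⌊911/2⌋ × 644 = 455 × 644 mm

455 × 644 mm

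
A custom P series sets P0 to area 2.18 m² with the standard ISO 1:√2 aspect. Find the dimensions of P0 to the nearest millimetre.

1242 × 1756 mm

Let the short side be w mm. Then w · w√2 = 2.18 m² = 2,180,000 mm².
w² = 2,180,000/√2, so w ≈ 1241.6 mm; long side = w√2 ≈ 1755.8 mm.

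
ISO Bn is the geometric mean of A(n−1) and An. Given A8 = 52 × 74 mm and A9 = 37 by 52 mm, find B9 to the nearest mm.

Short side: √(52 · 37) = √1924 ≈ 43.9 → 44 mm
Long side: √(74 · 52) = √3848 ≈ 62.0 → 62 mm

44 × 62 mm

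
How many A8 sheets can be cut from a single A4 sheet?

Each ISO step halves the sheet: 1 × A4 → 2 × A5 → 4 × A6 → 8 × A7 → …
From A4 to A8 is 4 halving steps: 2^4 = 16.

16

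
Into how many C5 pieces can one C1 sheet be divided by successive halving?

Each ISO step halves the sheet: 1 × C1 → 2 × C2 → 4 × C3 → 8 × C4 → …
From C1 to C5 is 4 halving steps: 2^4 = 16.

16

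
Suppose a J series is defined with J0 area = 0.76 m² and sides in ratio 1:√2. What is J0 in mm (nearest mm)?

Let the short side be w mm. Then w · w√2 = 0.76 m² = 760,000 mm².
w² = 760,000/√2, so w ≈ 733.1 mm; long side = w√2 ≈ 1036.7 mm.

733 × 1037 mm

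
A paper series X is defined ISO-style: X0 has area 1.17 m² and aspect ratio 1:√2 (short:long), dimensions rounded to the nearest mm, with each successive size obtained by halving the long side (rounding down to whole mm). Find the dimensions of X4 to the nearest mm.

227 × 321 mm

Let X0's short side be w mm. w · w√2 = 1.17 m² = 1,170,000 mm², so w ≈ 909.6 mm and w√2 ≈ 1286.3 mm → X0 = 910 × 1286 mm.
X1: ⌊1286/2⌋ × 910 = 643 × 910 mm
X2: ⌊910/2⌋ × 643 = 455 × 643 mm
X3: ⌊643/2⌋ × 455 = 321 × 455 mm
X4: ⌊455/2⌋ × 321 = 227 × 321 mm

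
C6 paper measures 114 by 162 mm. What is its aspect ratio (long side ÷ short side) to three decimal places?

162 / 114 = 1.421
ISO 216 targets √2 ≈ 1.414; the +0.007 deviation is from mm rounding.

1.421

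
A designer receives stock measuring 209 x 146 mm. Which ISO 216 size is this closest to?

A5 (148 × 210 mm)

Aspect ratio 209/146 ≈ 1.432 (ISO target is √2 ≈ 1.414).
In the A-series (A0 area = 1 m²): A5 = 148 × 210 mm.
Off by 3 mm total — nearest standard size.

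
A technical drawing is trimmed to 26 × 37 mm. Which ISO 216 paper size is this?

A10 (26 × 37 mm)

Aspect ratio 37/26 ≈ 1.423 — close to the ISO √2 ≈ 1.414.
In the A-series (A0 area = 1 m²): A10 = 26 × 37 mm.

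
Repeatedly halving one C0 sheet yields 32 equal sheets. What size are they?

C5

32 = 2^5, so 5 halving steps.
C0 → C1 → … → C5 after 5 steps.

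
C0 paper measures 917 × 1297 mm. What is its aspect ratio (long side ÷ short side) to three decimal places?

1.414

1297 / 917 = 1.414
Matches √2 ≈ 1.414 — the ISO 216 defining ratio.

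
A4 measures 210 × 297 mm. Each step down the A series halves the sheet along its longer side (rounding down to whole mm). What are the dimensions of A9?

37 × 52 mm

A5: ⌊297/2⌋ × 210 = 148 × 210 mm
A6: ⌊210/2⌋ × 148 = 105 × 148 mm
A7: ⌊148/2⌋ × 105 = 74 × 105 mm
A8: ⌊105/2⌋ × 74 = 52 × 74 mm
A9: ⌊74/2⌋ × 52 = 37 × 52 mm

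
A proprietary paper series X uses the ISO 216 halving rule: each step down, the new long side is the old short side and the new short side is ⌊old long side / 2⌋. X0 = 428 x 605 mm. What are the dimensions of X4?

107 × 151 mm

X1: ⌊605/2⌋ × 428 = 302 × 428 mm
X2: ⌊428/2⌋ × 302 = 214 × 302 mm
X3: ⌊302/2⌋ × 214 = 151 × 214 mm
X4: ⌊214/2⌋ × 151 = 107 × 151 mm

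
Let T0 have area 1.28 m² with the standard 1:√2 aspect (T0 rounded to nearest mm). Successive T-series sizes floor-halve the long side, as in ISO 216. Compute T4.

Let T0's short side be w mm. w · w√2 = 1.28 m² = 1,280,000 mm², so w ≈ 951.4 mm and w√2 ≈ 1345.4 mm → T0 = 951 × 1345 mm.
T1: ⌊1345/2⌋ × 951 = 672 × 951 mm
T2: ⌊951/2⌋ × 672 = 475 × 672 mm
T3: ⌊672/2⌋ × 475 = 336 × 475 mm
T4: ⌊475/2⌋ × 336 = 237 × 336 mm

237 × 336 mm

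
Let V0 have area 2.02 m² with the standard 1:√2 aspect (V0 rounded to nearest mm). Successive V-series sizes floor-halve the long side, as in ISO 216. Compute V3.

422 × 597 mm

Let V0's short side be w mm. w · w√2 = 2.02 m² = 2,020,000 mm², so w ≈ 1195.1 mm and w√2 ≈ 1690.2 mm → V0 = 1195 × 1690 mm.
V1: ⌊1690/2⌋ × 1195 = 845 × 1195 mm
V2: ⌊1195/2⌋ × 845 = 597 × 845 mm
V3: ⌊845/2⌋ × 597 = 422 × 597 mm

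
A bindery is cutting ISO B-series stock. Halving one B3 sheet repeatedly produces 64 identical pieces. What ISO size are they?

B9

64 = 2^6, so 6 halving steps.
B3 → B4 → … → B9 after 6 steps.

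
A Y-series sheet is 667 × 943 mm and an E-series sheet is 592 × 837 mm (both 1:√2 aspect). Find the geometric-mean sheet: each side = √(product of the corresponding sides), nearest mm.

Short side: √(667 · 592) = √394864 ≈ 628.4 → 628 mm
Long side: √(943 · 837) = √789291 ≈ 888.4 → 888 mm

628 × 888 mm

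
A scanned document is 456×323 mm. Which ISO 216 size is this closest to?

C3 (324 × 458 mm)

Aspect ratio 456/323 ≈ 1.412 — close to the ISO √2 ≈ 1.414.
In the C-series (envelope sizes, between A and B): C3 = 324 × 458 mm.
Off by 3 mm total — nearest standard size.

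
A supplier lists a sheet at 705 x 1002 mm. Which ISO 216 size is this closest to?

B1 (707 × 1000 mm)

Aspect ratio 1002/705 ≈ 1.421 — close to the ISO √2 ≈ 1.414.
In the B-series (B0 = 1000 × 1414 mm): B1 = 707 × 1000 mm.
Off by 4 mm total — nearest standard size.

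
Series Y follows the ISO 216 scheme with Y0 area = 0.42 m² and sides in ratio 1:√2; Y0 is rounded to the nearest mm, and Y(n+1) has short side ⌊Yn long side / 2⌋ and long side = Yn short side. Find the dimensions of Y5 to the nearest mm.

Let Y0's short side be w mm. w · w√2 = 0.42 m² = 420,000 mm², so w ≈ 545.0 mm and w√2 ≈ 770.7 mm → Y0 = 545 × 771 mm.
Y1: ⌊771/2⌋ × 545 = 385 × 545 mm
Y2: ⌊545/2⌋ × 385 = 272 × 385 mm
Y3: ⌊385/2⌋ × 272 = 192 × 272 mm
Y4: ⌊272/2⌋ × 192 = 136 × 192 mm
Y5: ⌊192/2⌋ × 136 = 96 × 136 mm

96 × 136 mm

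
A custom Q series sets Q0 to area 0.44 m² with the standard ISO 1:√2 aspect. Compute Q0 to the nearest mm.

558 × 789 mm

Let the short side be w mm. Then w · w√2 = 0.44 m² = 440,000 mm².
w² = 440,000/√2, so w ≈ 557.8 mm; long side = w√2 ≈ 788.8 mm.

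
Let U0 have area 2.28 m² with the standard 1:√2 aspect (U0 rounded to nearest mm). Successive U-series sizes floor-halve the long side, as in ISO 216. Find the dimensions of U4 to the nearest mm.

Let U0's short side be w mm. w · w√2 = 2.28 m² = 2,280,000 mm², so w ≈ 1269.7 mm and w√2 ≈ 1795.7 mm → U0 = 1270 × 1796 mm.
U1: ⌊1796/2⌋ × 1270 = 898 × 1270 mm
U2: ⌊1270/2⌋ × 898 = 635 × 898 mm
U3: ⌊898/2⌋ × 635 = 449 × 635 mm
U4: ⌊635/2⌋ × 449 = 317 × 449 mm

317 × 449 mm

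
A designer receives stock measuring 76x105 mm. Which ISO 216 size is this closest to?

A7 (74 × 105 mm)

Aspect ratio 105/76 ≈ 1.382 (ISO target is √2 ≈ 1.414).
In the A-series (A0 area = 1 m²): A7 = 74 × 105 mm.
Off by 2 mm total — nearest standard size.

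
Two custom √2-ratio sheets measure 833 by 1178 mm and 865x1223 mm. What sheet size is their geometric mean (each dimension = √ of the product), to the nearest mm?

849 × 1200 mm

Short side: √(833 · 865) = √720545 ≈ 848.8 → 849 mm
Long side: √(1178 · 1223) = √1440694 ≈ 1200.3 → 1200 mm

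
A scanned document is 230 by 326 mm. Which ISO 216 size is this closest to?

C4 (229 × 324 mm)

Aspect ratio 326/230 ≈ 1.417 — close to the ISO √2 ≈ 1.414.
In the C-series (envelope sizes, between A and B): C4 = 229 × 324 mm.
Off by 3 mm total — nearest standard size.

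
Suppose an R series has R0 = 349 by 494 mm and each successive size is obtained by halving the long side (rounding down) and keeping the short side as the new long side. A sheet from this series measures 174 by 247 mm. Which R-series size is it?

R0: 349 × 494 mm
R1: 247 × 349 mm
R2: 174 × 247 mm
R3: 123 × 174 mm
→ matches R2.

R2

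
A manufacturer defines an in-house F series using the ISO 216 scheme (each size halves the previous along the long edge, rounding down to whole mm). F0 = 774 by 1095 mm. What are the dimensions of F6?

F1: ⌊1095/2⌋ × 774 = 547 × 774 mm
F2: ⌊774/2⌋ × 547 = 387 × 547 mm
F3: ⌊547/2⌋ × 387 = 273 × 387 mm
F4: ⌊387/2⌋ × 273 = 193 × 273 mm
F5: ⌊273/2⌋ × 193 = 136 × 193 mm
F6: ⌊193/2⌋ × 136 = 96 × 136 mm

96 × 136 mm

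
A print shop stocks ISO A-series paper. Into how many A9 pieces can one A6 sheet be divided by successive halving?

Each ISO step halves the sheet: 1 × A6 → 2 × A7 → 4 × A8 → 8 × A9
From A6 to A9 is 3 halving steps: 2^3 = 8.

8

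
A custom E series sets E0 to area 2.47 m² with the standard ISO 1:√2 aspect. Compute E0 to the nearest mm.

Let the short side be w mm. Then w · w√2 = 2.47 m² = 2,470,000 mm².
w² = 2,470,000/√2, so w ≈ 1321.6 mm; long side = w√2 ≈ 1869.0 mm.

1322 × 1869 mm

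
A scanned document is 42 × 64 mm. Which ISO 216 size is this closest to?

Aspect ratio 64/42 ≈ 1.524 (ISO target is √2 ≈ 1.414).
In the B-series (B0 = 1000 × 1414 mm): B9 = 44 × 62 mm.
Off by 4 mm total — nearest standard size.

B9 (44 × 62 mm)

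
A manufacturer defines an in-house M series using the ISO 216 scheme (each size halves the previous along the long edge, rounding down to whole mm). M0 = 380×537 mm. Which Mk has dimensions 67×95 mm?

M5

M0: 380 × 537 mm
M1: 268 × 380 mm
M2: 190 × 268 mm
M3: 134 × 190 mm
M4: 95 × 134 mm
M5: 67 × 95 mm
M6: 47 × 67 mm
→ matches M5.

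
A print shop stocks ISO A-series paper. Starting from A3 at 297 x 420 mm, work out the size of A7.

74 × 105 mm

A4: ⌊420/2⌋ × 297 = 210 × 297 mm
A5: ⌊297/2⌋ × 210 = 148 × 210 mm
A6: ⌊210/2⌋ × 148 = 105 × 148 mm
A7: ⌊148/2⌋ × 105 = 74 × 105 mm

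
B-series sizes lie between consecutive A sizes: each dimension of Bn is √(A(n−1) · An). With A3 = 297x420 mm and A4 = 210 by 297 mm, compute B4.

250 × 353 mm

Short side: √(297 · 210) = √62370 ≈ 249.7 → 250 mm
Long side: √(420 · 297) = √124740 ≈ 353.2 → 353 mm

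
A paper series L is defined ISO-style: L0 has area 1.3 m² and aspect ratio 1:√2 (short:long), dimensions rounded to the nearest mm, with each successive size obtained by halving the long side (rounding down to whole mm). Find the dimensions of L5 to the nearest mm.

169 × 239 mm

Let L0's short side be w mm. w · w√2 = 1.3 m² = 1,300,000 mm², so w ≈ 958.8 mm and w√2 ≈ 1355.9 mm → L0 = 959 × 1356 mm.
L1: ⌊1356/2⌋ × 959 = 678 × 959 mm
L2: ⌊959/2⌋ × 678 = 479 × 678 mm
L3: ⌊678/2⌋ × 479 = 339 × 479 mm
L4: ⌊479/2⌋ × 339 = 239 × 339 mm
L5: ⌊339/2⌋ × 239 = 169 × 239 mm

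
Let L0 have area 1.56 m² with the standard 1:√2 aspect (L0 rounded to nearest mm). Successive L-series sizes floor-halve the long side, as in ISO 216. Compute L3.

Let L0's short side be w mm. w · w√2 = 1.56 m² = 1,560,000 mm², so w ≈ 1050.3 mm and w√2 ≈ 1485.3 mm → L0 = 1050 × 1485 mm.
L1: ⌊1485/2⌋ × 1050 = 742 × 1050 mm
L2: ⌊1050/2⌋ × 742 = 525 × 742 mm
L3: ⌊742/2⌋ × 525 = 371 × 525 mm

371 × 525 mm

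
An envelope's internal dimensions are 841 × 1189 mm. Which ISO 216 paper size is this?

A0 (841 × 1189 mm)

Aspect ratio 1189/841 ≈ 1.414 — close to the ISO √2 ≈ 1.414.
In the A-series (A0 area = 1 m²): A0 = 841 × 1189 mm.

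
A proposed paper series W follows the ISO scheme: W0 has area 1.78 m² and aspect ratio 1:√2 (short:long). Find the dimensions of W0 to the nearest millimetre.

1122 × 1587 mm

Let the short side be w mm. Then w · w√2 = 1.78 m² = 1,780,000 mm².
w² = 1,780,000/√2, so w ≈ 1121.9 mm; long side = w√2 ≈ 1586.6 mm.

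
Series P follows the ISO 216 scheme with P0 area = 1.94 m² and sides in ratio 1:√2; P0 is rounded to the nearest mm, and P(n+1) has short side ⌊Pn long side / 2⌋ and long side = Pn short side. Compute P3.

Let P0's short side be w mm. w · w√2 = 1.94 m² = 1,940,000 mm², so w ≈ 1171.2 mm and w√2 ≈ 1656.4 mm → P0 = 1171 × 1656 mm.
P1: ⌊1656/2⌋ × 1171 = 828 × 1171 mm
P2: ⌊1171/2⌋ × 828 = 585 × 828 mm
P3: ⌊828/2⌋ × 585 = 414 × 585 mm

414 × 585 mm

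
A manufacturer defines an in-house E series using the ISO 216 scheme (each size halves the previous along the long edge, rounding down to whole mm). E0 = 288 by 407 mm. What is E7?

E1 = 203 × 288 mm (from E0 by 1 halving).
E2: ⌊288/2⌋ × 203 = 144 × 203 mm
E3: ⌊203/2⌋ × 144 = 101 × 144 mm
E4: ⌊144/2⌋ × 101 = 72 × 101 mm
E5: ⌊101/2⌋ × 72 = 50 × 72 mm
E6: ⌊72/2⌋ × 50 = 36 × 50 mm
E7: ⌊50/2⌋ × 36 = 25 × 36 mm

25 × 36 mm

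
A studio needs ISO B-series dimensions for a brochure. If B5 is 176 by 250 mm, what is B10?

31 × 44 mm

B6: ⌊250/2⌋ × 176 = 125 × 176 mm
B7: ⌊176/2⌋ × 125 = 88 × 125 mm
B8: ⌊125/2⌋ × 88 = 62 × 88 mm
B9: ⌊88/2⌋ × 62 = 44 × 62 mm
B10: ⌊62/2⌋ × 44 = 31 × 44 mm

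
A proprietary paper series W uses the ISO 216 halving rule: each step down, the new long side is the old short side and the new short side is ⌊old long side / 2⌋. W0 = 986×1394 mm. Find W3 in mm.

348 × 493 mm

W1: ⌊1394/2⌋ × 986 = 697 × 986 mm
W2: ⌊986/2⌋ × 697 = 493 × 697 mm
W3: ⌊697/2⌋ × 493 = 348 × 493 mm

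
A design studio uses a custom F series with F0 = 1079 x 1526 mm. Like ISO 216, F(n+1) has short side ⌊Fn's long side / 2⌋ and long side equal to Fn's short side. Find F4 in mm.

269 × 381 mm

F1: ⌊1526/2⌋ × 1079 = 763 × 1079 mm
F2: ⌊1079/2⌋ × 763 = 539 × 763 mm
F3: ⌊763/2⌋ × 539 = 381 × 539 mm
F4: ⌊539/2⌋ × 381 = 269 × 381 mm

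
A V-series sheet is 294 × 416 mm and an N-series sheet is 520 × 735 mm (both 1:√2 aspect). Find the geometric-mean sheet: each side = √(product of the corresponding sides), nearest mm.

Short side: √(294 · 520) = √152880 ≈ 391.0 → 391 mm
Long side: √(416 · 735) = √305760 ≈ 553.0 → 553 mm

391 × 553 mm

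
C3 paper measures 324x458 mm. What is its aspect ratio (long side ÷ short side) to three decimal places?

458 / 324 = 1.414
Matches √2 ≈ 1.414 — the ISO 216 defining ratio.

1.414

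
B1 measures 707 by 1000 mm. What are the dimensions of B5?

B2: ⌊1000/2⌋ × 707 = 500 × 707 mm
B3: ⌊707/2⌋ × 500 = 353 × 500 mm
B4: ⌊500/2⌋ × 353 = 250 × 353 mm
B5: ⌊353/2⌋ × 250 = 176 × 250 mm

176 × 250 mm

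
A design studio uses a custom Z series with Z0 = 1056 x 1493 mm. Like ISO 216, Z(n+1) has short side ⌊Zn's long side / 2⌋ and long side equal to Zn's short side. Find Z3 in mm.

Z1: ⌊1493/2⌋ × 1056 = 746 × 1056 mm
Z2: ⌊1056/2⌋ × 746 = 528 × 746 mm
Z3: ⌊746/2⌋ × 528 = 373 × 528 mm

373 × 528 mm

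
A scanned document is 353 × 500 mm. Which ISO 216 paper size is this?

B3 (353 × 500 mm)

Aspect ratio 500/353 ≈ 1.416 — close to the ISO √2 ≈ 1.414.
In the B-series (B0 = 1000 × 1414 mm): B3 = 353 × 500 mm.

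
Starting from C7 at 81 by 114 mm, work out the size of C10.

C8: ⌊114/2⌋ × 81 = 57 × 81 mm
C9: ⌊81/2⌋ × 57 = 40 × 57 mm
C10: ⌊57/2⌋ × 40 = 28 × 40 mm

28 × 40 mm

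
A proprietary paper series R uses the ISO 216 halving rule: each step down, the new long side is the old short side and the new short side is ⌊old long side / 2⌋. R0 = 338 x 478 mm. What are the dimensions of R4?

84 × 119 mm

R1: ⌊478/2⌋ × 338 = 239 × 338 mm
R2: ⌊338/2⌋ × 239 = 169 × 239 mm
R3: ⌊239/2⌋ × 169 = 119 × 169 mm
R4: ⌊169/2⌋ × 119 = 84 × 119 mm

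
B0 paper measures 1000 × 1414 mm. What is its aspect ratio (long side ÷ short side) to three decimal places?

1414 / 1000 = 1.414
Matches √2 ≈ 1.414 — the ISO 216 defining ratio.

1.414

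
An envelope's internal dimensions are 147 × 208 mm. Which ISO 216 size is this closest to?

Aspect ratio 208/147 ≈ 1.415 — close to the ISO √2 ≈ 1.414.
In the A-series (A0 area = 1 m²): A5 = 148 × 210 mm.
Off by 3 mm total — nearest standard size.

A5 (148 × 210 mm)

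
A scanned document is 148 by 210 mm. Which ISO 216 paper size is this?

Aspect ratio 210/148 ≈ 1.419 — close to the ISO √2 ≈ 1.414.
In the A-series (A0 area = 1 m²): A5 = 148 × 210 mm.

A5 (148 × 210 mm)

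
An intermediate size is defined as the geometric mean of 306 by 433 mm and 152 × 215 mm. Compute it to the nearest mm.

Short side: √(306 · 152) = √46512 ≈ 215.7 → 216 mm
Long side: √(433 · 215) = √93095 ≈ 305.1 → 305 mm

216 × 305 mm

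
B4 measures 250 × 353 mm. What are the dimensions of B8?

B5: ⌊353/2⌋ × 250 = 176 × 250 mm
B6: ⌊250/2⌋ × 176 = 125 × 176 mm
B7: ⌊176/2⌋ × 125 = 88 × 125 mm
B8: ⌊125/2⌋ × 88 = 62 × 88 mm

62 × 88 mm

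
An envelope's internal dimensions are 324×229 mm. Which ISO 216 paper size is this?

C4 (229 × 324 mm)

Aspect ratio 324/229 ≈ 1.415 — close to the ISO √2 ≈ 1.414.
In the C-series (envelope sizes, between A and B): C4 = 229 × 324 mm.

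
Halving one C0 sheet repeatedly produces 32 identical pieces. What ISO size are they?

C5

32 = 2^5, so 5 halving steps.
C0 → C1 → … → C5 after 5 steps.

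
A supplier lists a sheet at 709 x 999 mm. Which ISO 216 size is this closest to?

Aspect ratio 999/709 ≈ 1.409 — close to the ISO √2 ≈ 1.414.
In the B-series (B0 = 1000 × 1414 mm): B1 = 707 × 1000 mm.
Off by 3 mm total — nearest standard size.

B1 (707 × 1000 mm)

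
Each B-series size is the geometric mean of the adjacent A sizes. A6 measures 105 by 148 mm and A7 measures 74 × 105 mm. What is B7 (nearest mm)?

88 × 125 mm

Short side: √(105 · 74) = √7770 ≈ 88.1 → 88 mm
Long side: √(148 · 105) = √15540 ≈ 124.7 → 125 mm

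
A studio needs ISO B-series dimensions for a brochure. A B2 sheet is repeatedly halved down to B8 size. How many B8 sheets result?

B2 = 500 × 707 mm; B8 = 62 × 88 mm.
Each halving step doubles the count; 6 steps from B2 to B8.
2^6 = 64.

64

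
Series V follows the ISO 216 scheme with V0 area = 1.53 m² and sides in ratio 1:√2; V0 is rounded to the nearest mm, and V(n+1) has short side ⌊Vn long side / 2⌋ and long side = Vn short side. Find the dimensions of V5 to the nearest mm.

Let V0's short side be w mm. w · w√2 = 1.53 m² = 1,530,000 mm², so w ≈ 1040.1 mm and w√2 ≈ 1471.0 mm → V0 = 1040 × 1471 mm.
V1: ⌊1471/2⌋ × 1040 = 735 × 1040 mm
V2: ⌊1040/2⌋ × 735 = 520 × 735 mm
V3: ⌊735/2⌋ × 520 = 367 × 520 mm
V4: ⌊520/2⌋ × 367 = 260 × 367 mm
V5: ⌊367/2⌋ × 260 = 183 × 260 mm

183 × 260 mm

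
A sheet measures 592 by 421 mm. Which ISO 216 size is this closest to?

A2 (420 × 594 mm)

Aspect ratio 592/421 ≈ 1.406 — close to the ISO √2 ≈ 1.414.
In the A-series (A0 area = 1 m²): A2 = 420 × 594 mm.
Off by 3 mm total — nearest standard size.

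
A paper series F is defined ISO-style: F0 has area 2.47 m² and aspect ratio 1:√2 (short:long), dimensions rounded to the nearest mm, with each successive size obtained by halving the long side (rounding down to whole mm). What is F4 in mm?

330 × 467 mm

Let F0's short side be w mm. w · w√2 = 2.47 m² = 2,470,000 mm², so w ≈ 1321.6 mm and w√2 ≈ 1869.0 mm → F0 = 1322 × 1869 mm.
F1: ⌊1869/2⌋ × 1322 = 934 × 1322 mm
F2: ⌊1322/2⌋ × 934 = 661 × 934 mm
F3: ⌊934/2⌋ × 661 = 467 × 661 mm
F4: ⌊661/2⌋ × 467 = 330 × 467 mm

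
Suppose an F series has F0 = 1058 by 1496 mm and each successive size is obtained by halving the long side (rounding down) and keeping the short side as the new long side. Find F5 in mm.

187 × 264 mm

F1: ⌊1496/2⌋ × 1058 = 748 × 1058 mm
F2: ⌊1058/2⌋ × 748 = 529 × 748 mm
F3: ⌊748/2⌋ × 529 = 374 × 529 mm
F4: ⌊529/2⌋ × 374 = 264 × 374 mm
F5: ⌊374/2⌋ × 264 = 187 × 264 mm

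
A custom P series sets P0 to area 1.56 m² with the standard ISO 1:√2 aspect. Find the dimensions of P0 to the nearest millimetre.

Let the short side be w mm. Then w · w√2 = 1.56 m² = 1,560,000 mm².
w² = 1,560,000/√2, so w ≈ 1050.3 mm; long side = w√2 ≈ 1485.3 mm.

1050 × 1485 mm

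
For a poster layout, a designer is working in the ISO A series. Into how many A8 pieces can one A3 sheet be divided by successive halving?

32

A3 = 297 × 420 mm; A8 = 52 × 74 mm.
Each halving step doubles the count; 5 steps from A3 to A8.
2^5 = 32.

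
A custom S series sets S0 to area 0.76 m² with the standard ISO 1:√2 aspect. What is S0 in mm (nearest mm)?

Let the short side be w mm. Then w · w√2 = 0.76 m² = 760,000 mm².
w² = 760,000/√2, so w ≈ 733.1 mm; long side = w√2 ≈ 1036.7 mm.

733 × 1037 mm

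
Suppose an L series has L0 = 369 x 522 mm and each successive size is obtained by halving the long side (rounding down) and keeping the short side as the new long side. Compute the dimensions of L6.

46 × 65 mm

L1: ⌊522/2⌋ × 369 = 261 × 369 mm
L2: ⌊369/2⌋ × 261 = 184 × 261 mm
L3: ⌊261/2⌋ × 184 = 130 × 184 mm
L4: ⌊184/2⌋ × 130 = 92 × 130 mm
L5: ⌊130/2⌋ × 92 = 65 × 92 mm
L6: ⌊92/2⌋ × 65 = 46 × 65 mm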